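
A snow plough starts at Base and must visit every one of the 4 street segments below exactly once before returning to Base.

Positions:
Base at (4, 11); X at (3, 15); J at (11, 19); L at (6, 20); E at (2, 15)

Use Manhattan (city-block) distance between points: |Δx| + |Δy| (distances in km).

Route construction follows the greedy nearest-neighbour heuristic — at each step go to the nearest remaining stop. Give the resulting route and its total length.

From Base: distances to unvisited — X=5, E=6, L=11, J=15. Nearest is X (5).
From X: distances to unvisited — E=1, L=8, J=12. Nearest is E (1).
From E: distances to unvisited — L=9, J=13. Nearest is L (9).
From L: distances to unvisited — J=6. Nearest is J (6).
Return J→Base: 15.
Total = 5 + 1 + 9 + 6 + 15 = 36.

36 km along Base → X → E → L → J → Base.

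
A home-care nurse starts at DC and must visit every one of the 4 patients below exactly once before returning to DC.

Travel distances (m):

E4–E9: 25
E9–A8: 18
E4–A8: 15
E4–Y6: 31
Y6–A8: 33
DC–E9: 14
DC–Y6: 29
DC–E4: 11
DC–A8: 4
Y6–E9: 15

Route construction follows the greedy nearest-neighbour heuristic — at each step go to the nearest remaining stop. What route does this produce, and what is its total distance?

Nearest-neighbour total = 88 m; route DC → A8 → E4 → E9 → Y6 → DC.

At DC the remaining stops are A8 4, E4 11, E9 14, Y6 29; go to A8.
At A8 the remaining stops are E4 15, E9 18, Y6 33; go to E4.
At E4 the remaining stops are E9 25, Y6 31; go to E9.
At E9 the remaining stops are Y6 15; go to Y6.
Return Y6→DC: 29.
Total = 4 + 15 + 25 + 15 + 29 = 88.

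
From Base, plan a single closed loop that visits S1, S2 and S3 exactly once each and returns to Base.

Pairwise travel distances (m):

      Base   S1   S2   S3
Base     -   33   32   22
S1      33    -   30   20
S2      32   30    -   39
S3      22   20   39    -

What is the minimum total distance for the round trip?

Shortest round trip = 104 m.

Base - S1 - S2 - S3 - Base: 33+30+39+22 = 124
Base - S1 - S3 - S2 - Base: 33+20+39+32 = 124
Base - S2 - S1 - S3 - Base: 32+30+20+22 = 104
The minimum is 104.
One optimal route: Base → S2 → S1 → S3 → Base (or its reverse).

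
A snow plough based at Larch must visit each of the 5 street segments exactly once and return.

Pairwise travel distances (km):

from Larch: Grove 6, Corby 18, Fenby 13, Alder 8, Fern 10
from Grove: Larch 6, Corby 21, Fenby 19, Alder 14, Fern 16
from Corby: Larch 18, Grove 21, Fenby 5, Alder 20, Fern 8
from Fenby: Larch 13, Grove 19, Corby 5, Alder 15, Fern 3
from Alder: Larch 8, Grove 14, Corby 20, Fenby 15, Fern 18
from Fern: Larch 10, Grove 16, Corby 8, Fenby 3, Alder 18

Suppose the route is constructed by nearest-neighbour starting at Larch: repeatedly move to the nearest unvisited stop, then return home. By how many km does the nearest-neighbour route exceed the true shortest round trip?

6 km longer than the optimal tour.

From Larch: Grove=6, Alder=8, Fern=10, Fenby=13, Corby=18 → choose Grove (6).
From Grove: Alder=14, Fern=16, Fenby=19, Corby=21 → choose Alder (14).
From Alder: Fenby=15, Fern=18, Corby=20 → choose Fenby (15).
From Fenby: Fern=3, Corby=5 → choose Fern (3).
From Fern: Corby=8 → choose Corby (8).
NN route Larch → Grove → Alder → Fenby → Fern → Corby → Larch costs 64.
Optimal: Larch → Grove → Alder → Corby → Fenby → Fern → Larch costs 58 (by enumerating all 60 distinct tours).
Excess = 64 − 58 = 6.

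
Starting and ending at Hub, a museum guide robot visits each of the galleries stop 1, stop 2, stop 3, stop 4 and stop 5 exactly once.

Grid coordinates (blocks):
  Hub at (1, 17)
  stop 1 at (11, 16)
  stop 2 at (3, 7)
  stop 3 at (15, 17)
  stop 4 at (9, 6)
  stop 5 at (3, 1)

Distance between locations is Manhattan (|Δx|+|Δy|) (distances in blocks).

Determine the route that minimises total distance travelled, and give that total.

There are 60 distinct closed tours to check (reversals are equivalent).
Hub-stop 1-stop 2-stop 3-stop 4-stop 5-Hub: 11+17+22+17+11+18 = 96
Hub-stop 1-stop 2-stop 3-stop 5-stop 4-Hub: 11+17+22+28+11+19 = 108
Hub-stop 1-stop 2-stop 4-stop 3-stop 5-Hub: 11+17+7+17+28+18 = 98
Hub-stop 1-stop 2-stop 4-stop 5-stop 3-Hub: 11+17+7+11+28+14 = 88
Hub-stop 1-stop 2-stop 5-stop 3-stop 4-Hub: 11+17+6+28+17+19 = 98
Hub-stop 1-stop 2-stop 5-stop 4-stop 3-Hub: 11+17+6+11+17+14 = 76
Hub-stop 1-stop 3-stop 2-stop 4-stop 5-Hub: 11+5+22+7+11+18 = 74
Hub-stop 1-stop 3-stop 2-stop 5-stop 4-Hub: 11+5+22+6+11+19 = 74
Hub-stop 1-stop 3-stop 4-stop 2-stop 5-Hub: 11+5+17+7+6+18 = 64
Hub-stop 1-stop 3-stop 4-stop 5-stop 2-Hub: 11+5+17+11+6+12 = 62
Hub-stop 1-stop 3-stop 5-stop 2-stop 4-Hub: 11+5+28+6+7+19 = 76
Hub-stop 1-stop 3-stop 5-stop 4-stop 2-Hub: 11+5+28+11+7+12 = 74
Hub-stop 1-stop 4-stop 2-stop 3-stop 5-Hub: 11+12+7+22+28+18 = 98
Hub-stop 1-stop 4-stop 2-stop 5-stop 3-Hub: 11+12+7+6+28+14 = 78
… (46 more)
Hub-stop 2-stop 5-stop 4-stop 1-stop 3-Hub: 12+6+11+12+5+14 = 60  ← best
The minimum is 60.
One optimal route: Hub → stop 2 → stop 5 → stop 4 → stop 1 → stop 3 → Hub (or its reverse).

Shortest round trip = 60 blocks.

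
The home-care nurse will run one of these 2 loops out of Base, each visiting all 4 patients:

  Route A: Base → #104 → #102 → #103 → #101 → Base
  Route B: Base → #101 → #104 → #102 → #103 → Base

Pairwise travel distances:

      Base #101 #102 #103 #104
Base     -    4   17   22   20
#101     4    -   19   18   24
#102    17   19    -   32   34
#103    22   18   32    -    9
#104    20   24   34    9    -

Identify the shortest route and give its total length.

108 — Route A is the shortest.

Route A: 20 + 34 + 32 + 18 + 4 = 108
Route B: 4 + 24 + 34 + 32 + 22 = 116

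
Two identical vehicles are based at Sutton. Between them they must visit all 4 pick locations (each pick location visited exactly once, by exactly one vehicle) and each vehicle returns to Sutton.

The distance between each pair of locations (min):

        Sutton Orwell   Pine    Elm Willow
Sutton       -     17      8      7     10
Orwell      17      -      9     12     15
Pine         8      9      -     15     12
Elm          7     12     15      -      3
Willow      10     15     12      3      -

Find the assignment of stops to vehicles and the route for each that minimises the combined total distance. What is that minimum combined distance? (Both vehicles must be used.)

54 min — the smallest possible combined total.

Check every non-empty split of the stops between the two vehicles; for each half take its own optimal tour:
  {Orwell} + {Pine, Elm, Willow}: 34 + 30 = 64
  {Pine} + {Orwell, Elm, Willow}: 16 + 42 = 58
  {Orwell, Pine} + {Elm, Willow}: 34 + 20 = 54
  {Elm} + {Orwell, Pine, Willow}: 14 + 42 = 56
  {Orwell, Elm} + {Pine, Willow}: 36 + 30 = 66
  {Pine, Elm} + {Orwell, Willow}: 30 + 42 = 72
  … (7 splits in total)
Best: vehicle 1 Sutton → Orwell → Pine → Sutton = 34; vehicle 2 Sutton → Elm → Willow → Sutton = 20; combined 54.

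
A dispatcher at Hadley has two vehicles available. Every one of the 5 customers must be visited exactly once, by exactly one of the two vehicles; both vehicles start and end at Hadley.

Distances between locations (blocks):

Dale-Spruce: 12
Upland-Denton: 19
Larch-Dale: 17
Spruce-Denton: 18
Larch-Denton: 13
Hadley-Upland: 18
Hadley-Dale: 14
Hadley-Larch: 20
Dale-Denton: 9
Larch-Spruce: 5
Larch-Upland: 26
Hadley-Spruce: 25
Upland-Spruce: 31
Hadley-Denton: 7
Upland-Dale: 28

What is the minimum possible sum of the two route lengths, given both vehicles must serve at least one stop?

87 blocks — the smallest possible combined total.

Check every non-empty split of the stops between the two vehicles; for each half take its own optimal tour:
  {Larch} + {Upland, Dale, Spruce, Denton}: 40 + 77 = 117
  {Upland} + {Larch, Dale, Spruce, Denton}: 36 + 51 = 87
  {Larch, Upland} + {Dale, Spruce, Denton}: 64 + 51 = 115
  {Dale} + {Larch, Upland, Spruce, Denton}: 28 + 74 = 102
  {Larch, Dale} + {Upland, Spruce, Denton}: 51 + 74 = 125
  {Upland, Dale} + {Larch, Spruce, Denton}: 60 + 50 = 110
  … (15 splits in total)
Best: vehicle 1 Hadley → Upland → Hadley = 36; vehicle 2 Hadley → Dale → Spruce → Larch → Denton → Hadley = 51; combined 87.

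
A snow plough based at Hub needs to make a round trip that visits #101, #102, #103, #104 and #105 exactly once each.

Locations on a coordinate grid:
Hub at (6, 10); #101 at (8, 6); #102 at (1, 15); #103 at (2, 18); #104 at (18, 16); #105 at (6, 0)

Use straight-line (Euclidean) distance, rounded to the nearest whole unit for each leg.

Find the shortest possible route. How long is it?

56 — the shortest possible round trip.

Hub → #101 → #102 → #103 → #104 → #105 → Hub: 4+11+3+16+20+10 = 64
Hub → #101 → #102 → #103 → #105 → #104 → Hub: 4+11+3+18+20+13 = 69
Hub → #101 → #102 → #104 → #103 → #105 → Hub: 4+11+17+16+18+10 = 76
Hub → #101 → #102 → #104 → #105 → #103 → Hub: 4+11+17+20+18+9 = 79
Hub → #101 → #102 → #105 → #103 → #104 → Hub: 4+11+16+18+16+13 = 78
Hub → #101 → #102 → #105 → #104 → #103 → Hub: 4+11+16+20+16+9 = 76
Hub → #101 → #103 → #102 → #104 → #105 → Hub: 4+13+3+17+20+10 = 67
Hub → #101 → #103 → #102 → #105 → #104 → Hub: 4+13+3+16+20+13 = 69
Hub → #101 → #103 → #104 → #102 → #105 → Hub: 4+13+16+17+16+10 = 76
Hub → #101 → #103 → #104 → #105 → #102 → Hub: 4+13+16+20+16+7 = 76
Hub → #101 → #103 → #105 → #102 → #104 → Hub: 4+13+18+16+17+13 = 81
Hub → #101 → #103 → #105 → #104 → #102 → Hub: 4+13+18+20+17+7 = 79
Hub → #101 → #104 → #102 → #103 → #105 → Hub: 4+14+17+3+18+10 = 66
Hub → #101 → #104 → #102 → #105 → #103 → Hub: 4+14+17+16+18+9 = 78
… (46 more)
Hub → #101 → #105 → #104 → #103 → #102 → Hub: 4+6+20+16+3+7 = 56  ← best
The minimum is 56.
One optimal route: Hub → #101 → #105 → #104 → #103 → #102 → Hub (or its reverse).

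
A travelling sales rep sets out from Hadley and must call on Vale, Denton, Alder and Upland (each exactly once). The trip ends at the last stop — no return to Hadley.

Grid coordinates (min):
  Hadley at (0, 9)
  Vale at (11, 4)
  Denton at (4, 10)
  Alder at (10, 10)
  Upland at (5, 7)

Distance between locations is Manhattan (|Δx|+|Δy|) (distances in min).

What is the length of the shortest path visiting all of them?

Shortest open route: 24 min.

There are 4! = 24 possible orderings.
Hadley→Vale→Denton→Alder→Upland: 16+13+6+8 = 43
Hadley→Vale→Denton→Upland→Alder: 16+13+4+8 = 41
Hadley→Vale→Alder→Denton→Upland: 16+7+6+4 = 33
Hadley→Vale→Alder→Upland→Denton: 16+7+8+4 = 35
Hadley→Vale→Upland→Denton→Alder: 16+9+4+6 = 35
Hadley→Vale→Upland→Alder→Denton: 16+9+8+6 = 39
Hadley→Denton→Vale→Alder→Upland: 5+13+7+8 = 33
Hadley→Denton→Vale→Upland→Alder: 5+13+9+8 = 35
Hadley→Denton→Alder→Vale→Upland: 5+6+7+9 = 27
Hadley→Denton→Alder→Upland→Vale: 5+6+8+9 = 28
Hadley→Denton→Upland→Vale→Alder: 5+4+9+7 = 25
Hadley→Denton→Upland→Alder→Vale: 5+4+8+7 = 24
Hadley→Alder→Vale→Denton→Upland: 11+7+13+4 = 35
Hadley→Alder→Vale→Upland→Denton: 11+7+9+4 = 31
… (10 more)
The minimum is 24.
One shortest path: Hadley → Denton → Upland → Alder → Vale.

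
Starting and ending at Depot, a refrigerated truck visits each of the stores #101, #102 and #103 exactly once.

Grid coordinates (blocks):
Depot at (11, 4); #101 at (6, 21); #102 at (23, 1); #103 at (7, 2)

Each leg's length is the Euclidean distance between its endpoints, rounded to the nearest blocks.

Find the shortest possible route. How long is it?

Shortest round trip = 61 blocks.

Depot → #101 → #102 → #103 → Depot: 18+26+16+4 = 64
Depot → #101 → #103 → #102 → Depot: 18+19+16+12 = 65
Depot → #102 → #101 → #103 → Depot: 12+26+19+4 = 61
The minimum is 61.
One optimal route: Depot → #102 → #101 → #103 → Depot (or its reverse).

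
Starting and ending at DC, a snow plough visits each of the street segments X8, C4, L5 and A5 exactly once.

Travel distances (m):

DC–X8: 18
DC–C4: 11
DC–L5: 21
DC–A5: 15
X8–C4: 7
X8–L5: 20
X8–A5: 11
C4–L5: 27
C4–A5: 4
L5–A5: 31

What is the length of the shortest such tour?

With 4 stops there are 4!/2 = 12 distinct round trips (a route and its reverse cost the same).
DC → X8 → C4 → L5 → A5 → DC: 18+7+27+31+15 = 98
DC → X8 → C4 → A5 → L5 → DC: 18+7+4+31+21 = 81
DC → X8 → L5 → C4 → A5 → DC: 18+20+27+4+15 = 84
DC → X8 → L5 → A5 → C4 → DC: 18+20+31+4+11 = 84
DC → X8 → A5 → C4 → L5 → DC: 18+11+4+27+21 = 81
DC → X8 → A5 → L5 → C4 → DC: 18+11+31+27+11 = 98
DC → C4 → X8 → L5 → A5 → DC: 11+7+20+31+15 = 84
DC → C4 → X8 → A5 → L5 → DC: 11+7+11+31+21 = 81
DC → C4 → L5 → X8 → A5 → DC: 11+27+20+11+15 = 84
DC → C4 → A5 → X8 → L5 → DC: 11+4+11+20+21 = 67
DC → L5 → X8 → C4 → A5 → DC: 21+20+7+4+15 = 67
DC → L5 → C4 → X8 → A5 → DC: 21+27+7+11+15 = 81
The minimum is 67.
One optimal route: DC → C4 → A5 → X8 → L5 → DC (or its reverse).

Shortest round trip = 67 m.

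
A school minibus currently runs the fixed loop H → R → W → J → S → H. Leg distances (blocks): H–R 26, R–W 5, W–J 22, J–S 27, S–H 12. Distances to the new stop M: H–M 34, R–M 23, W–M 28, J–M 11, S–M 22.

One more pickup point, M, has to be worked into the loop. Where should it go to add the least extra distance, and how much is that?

Insertion cost between consecutive stops i–j is d(i,M) + d(M,j) − d(i,j):
  between H and R: 34 + 23 − 26 = 31
  between R and W: 23 + 28 − 5 = 46
  between W and J: 28 + 11 − 22 = 17
  between J and S: 11 + 22 − 27 = 6
  between S and H: 22 + 34 − 12 = 44
Cheapest insertion is between J and S, adding 6.
New total = 92 + 6 = 98.

Adding 6 blocks by placing M on the J–S leg.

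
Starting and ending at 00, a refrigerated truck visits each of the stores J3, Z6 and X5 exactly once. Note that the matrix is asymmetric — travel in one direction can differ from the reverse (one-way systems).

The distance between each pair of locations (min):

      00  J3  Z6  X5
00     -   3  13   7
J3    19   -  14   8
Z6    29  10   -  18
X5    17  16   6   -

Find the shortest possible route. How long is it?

42 min — the shortest possible round trip.

00→J3→Z6→X5→00: 3+14+18+17 = 52
00→J3→X5→Z6→00: 3+8+6+29 = 46
00→Z6→J3→X5→00: 13+10+8+17 = 48
00→Z6→X5→J3→00: 13+18+16+19 = 66
00→X5→J3→Z6→00: 7+16+14+29 = 66
00→X5→Z6→J3→00: 7+6+10+19 = 42
The minimum is 42.
One optimal route: 00 → X5 → Z6 → J3 → 00.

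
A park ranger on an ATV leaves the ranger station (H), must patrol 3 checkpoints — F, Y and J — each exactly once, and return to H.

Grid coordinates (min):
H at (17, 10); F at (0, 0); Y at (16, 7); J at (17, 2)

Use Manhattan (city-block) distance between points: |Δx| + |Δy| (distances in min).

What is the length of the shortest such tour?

There are 3 distinct closed tours to check (reversals are equivalent).
H → F → Y → J → H: 27+23+6+8 = 64
H → F → J → Y → H: 27+19+6+4 = 56
H → Y → F → J → H: 4+23+19+8 = 54
The minimum is 54.
One optimal route: H → Y → F → J → H (or its reverse).

Shortest round trip = 54 min.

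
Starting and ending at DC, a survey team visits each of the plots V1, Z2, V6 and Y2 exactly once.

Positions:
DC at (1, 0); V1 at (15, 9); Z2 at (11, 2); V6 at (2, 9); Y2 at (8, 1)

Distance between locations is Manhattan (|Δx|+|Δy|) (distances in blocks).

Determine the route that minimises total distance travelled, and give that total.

Shortest round trip = 46 blocks.

There are 12 distinct closed tours to check (reversals are equivalent).
DC-V1-Z2-V6-Y2-DC: 23+11+16+14+8 = 72
DC-V1-Z2-Y2-V6-DC: 23+11+4+14+10 = 62
DC-V1-V6-Z2-Y2-DC: 23+13+16+4+8 = 64
DC-V1-V6-Y2-Z2-DC: 23+13+14+4+12 = 66
DC-V1-Y2-Z2-V6-DC: 23+15+4+16+10 = 68
DC-V1-Y2-V6-Z2-DC: 23+15+14+16+12 = 80
DC-Z2-V1-V6-Y2-DC: 12+11+13+14+8 = 58
DC-Z2-V1-Y2-V6-DC: 12+11+15+14+10 = 62
DC-Z2-V6-V1-Y2-DC: 12+16+13+15+8 = 64
DC-Z2-Y2-V1-V6-DC: 12+4+15+13+10 = 54
DC-V6-V1-Z2-Y2-DC: 10+13+11+4+8 = 46
DC-V6-Z2-V1-Y2-DC: 10+16+11+15+8 = 60
The minimum is 46.
One optimal route: DC → V6 → V1 → Z2 → Y2 → DC (or its reverse).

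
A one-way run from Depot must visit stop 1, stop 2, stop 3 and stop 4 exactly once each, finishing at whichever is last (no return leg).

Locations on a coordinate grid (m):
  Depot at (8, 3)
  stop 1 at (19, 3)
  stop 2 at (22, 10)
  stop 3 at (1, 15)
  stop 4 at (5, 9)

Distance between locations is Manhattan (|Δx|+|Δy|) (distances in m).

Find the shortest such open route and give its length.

Shortest open route: 49 m.

There are 4! = 24 possible orderings.
Depot - stop 1 - stop 2 - stop 3 - stop 4: 11+10+26+10 = 57
Depot - stop 1 - stop 2 - stop 4 - stop 3: 11+10+18+10 = 49
Depot - stop 1 - stop 3 - stop 2 - stop 4: 11+30+26+18 = 85
Depot - stop 1 - stop 3 - stop 4 - stop 2: 11+30+10+18 = 69
Depot - stop 1 - stop 4 - stop 2 - stop 3: 11+20+18+26 = 75
Depot - stop 1 - stop 4 - stop 3 - stop 2: 11+20+10+26 = 67
Depot - stop 2 - stop 1 - stop 3 - stop 4: 21+10+30+10 = 71
Depot - stop 2 - stop 1 - stop 4 - stop 3: 21+10+20+10 = 61
Depot - stop 2 - stop 3 - stop 1 - stop 4: 21+26+30+20 = 97
Depot - stop 2 - stop 3 - stop 4 - stop 1: 21+26+10+20 = 77
Depot - stop 2 - stop 4 - stop 1 - stop 3: 21+18+20+30 = 89
Depot - stop 2 - stop 4 - stop 3 - stop 1: 21+18+10+30 = 79
Depot - stop 3 - stop 1 - stop 2 - stop 4: 19+30+10+18 = 77
Depot - stop 3 - stop 1 - stop 4 - stop 2: 19+30+20+18 = 87
… (10 more)
The minimum is 49.
One shortest path: Depot → stop 1 → stop 2 → stop 4 → stop 3.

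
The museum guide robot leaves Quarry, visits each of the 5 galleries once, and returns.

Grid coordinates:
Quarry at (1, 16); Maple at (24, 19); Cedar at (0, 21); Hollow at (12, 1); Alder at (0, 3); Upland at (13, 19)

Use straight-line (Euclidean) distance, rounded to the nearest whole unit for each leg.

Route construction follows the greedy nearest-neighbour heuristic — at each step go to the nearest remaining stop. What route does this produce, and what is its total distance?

From Quarry: distances to unvisited — Cedar=5, Upland=12, Alder=13, Hollow=19, Maple=23. Nearest is Cedar (5).
From Cedar: distances to unvisited — Upland=13, Alder=18, Hollow=23, Maple=24. Nearest is Upland (13).
From Upland: distances to unvisited — Maple=11, Hollow=18, Alder=21. Nearest is Maple (11).
From Maple: distances to unvisited — Hollow=22, Alder=29. Nearest is Hollow (22).
From Hollow: distances to unvisited — Alder=12. Nearest is Alder (12).
Return Alder→Quarry: 13.
Total = 5 + 13 + 11 + 22 + 12 + 13 = 76.

76 along Quarry → Cedar → Upland → Maple → Hollow → Alder → Quarry.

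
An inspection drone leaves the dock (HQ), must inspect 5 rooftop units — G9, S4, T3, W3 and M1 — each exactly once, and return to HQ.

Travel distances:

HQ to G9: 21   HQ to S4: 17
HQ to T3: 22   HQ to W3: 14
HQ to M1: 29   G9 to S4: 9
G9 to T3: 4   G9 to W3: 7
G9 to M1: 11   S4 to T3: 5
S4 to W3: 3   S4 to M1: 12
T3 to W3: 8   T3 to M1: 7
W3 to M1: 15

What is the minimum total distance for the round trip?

HQ - G9 - S4 - T3 - W3 - M1 - HQ: 21+9+5+8+15+29 = 87
HQ - G9 - S4 - T3 - M1 - W3 - HQ: 21+9+5+7+15+14 = 71
HQ - G9 - S4 - W3 - T3 - M1 - HQ: 21+9+3+8+7+29 = 77
HQ - G9 - S4 - W3 - M1 - T3 - HQ: 21+9+3+15+7+22 = 77
HQ - G9 - S4 - M1 - T3 - W3 - HQ: 21+9+12+7+8+14 = 71
HQ - G9 - S4 - M1 - W3 - T3 - HQ: 21+9+12+15+8+22 = 87
HQ - G9 - T3 - S4 - W3 - M1 - HQ: 21+4+5+3+15+29 = 77
HQ - G9 - T3 - S4 - M1 - W3 - HQ: 21+4+5+12+15+14 = 71
HQ - G9 - T3 - W3 - S4 - M1 - HQ: 21+4+8+3+12+29 = 77
HQ - G9 - T3 - W3 - M1 - S4 - HQ: 21+4+8+15+12+17 = 77
HQ - G9 - T3 - M1 - S4 - W3 - HQ: 21+4+7+12+3+14 = 61
HQ - G9 - T3 - M1 - W3 - S4 - HQ: 21+4+7+15+3+17 = 67
HQ - G9 - W3 - S4 - T3 - M1 - HQ: 21+7+3+5+7+29 = 72
HQ - G9 - W3 - S4 - M1 - T3 - HQ: 21+7+3+12+7+22 = 72
… (46 more)
The minimum is 61.
One optimal route: HQ → G9 → T3 → M1 → S4 → W3 → HQ (or its reverse).

61 — the shortest possible round trip.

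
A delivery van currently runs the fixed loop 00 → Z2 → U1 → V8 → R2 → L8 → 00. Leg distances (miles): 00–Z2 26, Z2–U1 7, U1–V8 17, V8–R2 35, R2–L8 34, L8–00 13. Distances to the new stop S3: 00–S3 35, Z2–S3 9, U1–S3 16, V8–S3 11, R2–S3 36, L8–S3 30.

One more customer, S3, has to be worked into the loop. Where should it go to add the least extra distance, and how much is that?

Insertion cost between consecutive stops i–j is d(i,S3) + d(S3,j) − d(i,j):
  between 00 and Z2: 35 + 9 − 26 = 18
  between Z2 and U1: 9 + 16 − 7 = 18
  between U1 and V8: 16 + 11 − 17 = 10
  between V8 and R2: 11 + 36 − 35 = 12
  between R2 and L8: 36 + 30 − 34 = 32
  between L8 and 00: 30 + 35 − 13 = 52
Cheapest insertion is between U1 and V8, adding 10.
New total = 132 + 10 = 142.

Adding 10 miles by placing S3 on the U1–V8 leg.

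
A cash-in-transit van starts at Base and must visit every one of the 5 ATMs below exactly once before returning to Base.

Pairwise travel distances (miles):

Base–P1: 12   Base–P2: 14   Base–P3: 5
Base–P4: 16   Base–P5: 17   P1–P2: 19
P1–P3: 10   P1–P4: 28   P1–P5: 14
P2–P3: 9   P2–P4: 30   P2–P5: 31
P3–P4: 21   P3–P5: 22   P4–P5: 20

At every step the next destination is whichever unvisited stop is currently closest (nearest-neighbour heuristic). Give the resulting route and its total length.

At Base the remaining stops are P3 5, P1 12, P2 14, P4 16, P5 17; go to P3.
At P3 the remaining stops are P2 9, P1 10, P4 21, P5 22; go to P2.
At P2 the remaining stops are P1 19, P4 30, P5 31; go to P1.
At P1 the remaining stops are P5 14, P4 28; go to P5.
At P5 the remaining stops are P4 20; go to P4.
Return P4→Base: 16.
Total = 5 + 9 + 19 + 14 + 20 + 16 = 83.

Total distance 83 miles via the nearest-neighbour route Base → P3 → P2 → P1 → P5 → P4 → Base.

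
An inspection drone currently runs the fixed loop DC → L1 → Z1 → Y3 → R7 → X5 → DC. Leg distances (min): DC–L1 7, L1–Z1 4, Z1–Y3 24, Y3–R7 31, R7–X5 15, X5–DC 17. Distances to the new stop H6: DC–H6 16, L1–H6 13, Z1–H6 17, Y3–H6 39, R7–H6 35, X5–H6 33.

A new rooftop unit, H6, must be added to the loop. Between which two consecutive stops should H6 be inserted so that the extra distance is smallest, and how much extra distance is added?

Insertion cost between consecutive stops i–j is d(i,H6) + d(H6,j) − d(i,j):
  between DC and L1: 16 + 13 − 7 = 22
  between L1 and Z1: 13 + 17 − 4 = 26
  between Z1 and Y3: 17 + 39 − 24 = 32
  between Y3 and R7: 39 + 35 − 31 = 43
  between R7 and X5: 35 + 33 − 15 = 53
  between X5 and DC: 33 + 16 − 17 = 32
Cheapest insertion is between DC and L1, adding 22.
New total = 98 + 22 = 120.

+22 min — insert H6 between DC and L1.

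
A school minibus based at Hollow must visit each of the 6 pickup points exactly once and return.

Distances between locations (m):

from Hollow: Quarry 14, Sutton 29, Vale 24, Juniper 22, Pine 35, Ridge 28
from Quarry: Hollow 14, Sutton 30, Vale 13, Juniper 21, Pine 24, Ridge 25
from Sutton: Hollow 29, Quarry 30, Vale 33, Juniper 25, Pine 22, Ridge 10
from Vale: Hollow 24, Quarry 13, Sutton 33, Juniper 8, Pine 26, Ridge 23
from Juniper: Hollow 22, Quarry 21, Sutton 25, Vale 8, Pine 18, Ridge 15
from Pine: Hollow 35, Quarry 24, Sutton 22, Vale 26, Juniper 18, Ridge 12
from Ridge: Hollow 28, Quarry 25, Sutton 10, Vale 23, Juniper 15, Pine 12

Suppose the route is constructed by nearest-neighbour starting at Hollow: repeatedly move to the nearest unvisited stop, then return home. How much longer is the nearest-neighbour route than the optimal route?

Excess over optimum: 13 m.

From Hollow: Quarry=14, Juniper=22, Vale=24, Ridge=28, Sutton=29, Pine=35 → choose Quarry (14).
From Quarry: Vale=13, Juniper=21, Pine=24, Ridge=25, Sutton=30 → choose Vale (13).
From Vale: Juniper=8, Ridge=23, Pine=26, Sutton=33 → choose Juniper (8).
From Juniper: Ridge=15, Pine=18, Sutton=25 → choose Ridge (15).
From Ridge: Sutton=10, Pine=12 → choose Sutton (10).
From Sutton: Pine=22 → choose Pine (22).
NN route Hollow → Quarry → Vale → Juniper → Ridge → Sutton → Pine → Hollow costs 117.
Optimal: Hollow → Quarry → Vale → Juniper → Pine → Ridge → Sutton → Hollow costs 104 (by enumerating all 360 distinct tours).
Excess = 117 − 104 = 13.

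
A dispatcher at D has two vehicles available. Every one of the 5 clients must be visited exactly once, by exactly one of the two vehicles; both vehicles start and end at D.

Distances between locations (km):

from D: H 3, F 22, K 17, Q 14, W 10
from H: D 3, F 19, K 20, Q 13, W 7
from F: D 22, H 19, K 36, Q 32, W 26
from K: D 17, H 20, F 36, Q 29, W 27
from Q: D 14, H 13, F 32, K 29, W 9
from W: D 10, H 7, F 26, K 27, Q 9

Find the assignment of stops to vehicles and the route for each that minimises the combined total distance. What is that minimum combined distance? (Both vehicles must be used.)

There are 2^4 − 1 = 15 ways to divide the 5 stops into two non-empty groups. For each, the best each vehicle can do is its own shortest tour through its group:
  {H} + {F, K, Q, W}: 6 + 102 = 108
  {F} + {H, K, Q, W}: 44 + 65 = 109
  {H, F} + {K, Q, W}: 44 + 65 = 109
  {K} + {H, F, Q, W}: 34 + 71 = 105
  {H, K} + {F, Q, W}: 40 + 71 = 111
  {F, K} + {H, Q, W}: 75 + 33 = 108
  … (15 splits in total)
Best: vehicle 1 D → K → D = 34; vehicle 2 D → H → F → W → Q → D = 71; combined 105.

105 km — the smallest possible combined total.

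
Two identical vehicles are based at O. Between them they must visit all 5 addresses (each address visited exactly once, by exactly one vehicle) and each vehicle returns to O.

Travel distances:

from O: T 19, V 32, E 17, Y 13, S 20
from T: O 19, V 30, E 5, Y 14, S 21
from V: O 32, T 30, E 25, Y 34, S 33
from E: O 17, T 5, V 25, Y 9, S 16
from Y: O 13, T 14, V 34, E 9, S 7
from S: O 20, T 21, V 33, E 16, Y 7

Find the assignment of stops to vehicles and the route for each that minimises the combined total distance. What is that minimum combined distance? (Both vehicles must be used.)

Check every non-empty split of the stops between the two vehicles; for each half take its own optimal tour:
  {T} + {V, E, Y, S}: 38 + 93 = 131
  {V} + {T, E, Y, S}: 64 + 60 = 124
  {T, V} + {E, Y, S}: 81 + 53 = 134
  {E} + {T, V, Y, S}: 34 + 102 = 136
  {T, E} + {V, Y, S}: 41 + 85 = 126
  {V, E} + {T, Y, S}: 74 + 60 = 134
  … (15 splits in total)
  {T, V, E} + {Y, S}: 81 + 40 = 121  ← best
Best: vehicle 1 O → T → E → V → O = 81; vehicle 2 O → Y → S → O = 40; combined 121.

121 — the smallest possible combined total.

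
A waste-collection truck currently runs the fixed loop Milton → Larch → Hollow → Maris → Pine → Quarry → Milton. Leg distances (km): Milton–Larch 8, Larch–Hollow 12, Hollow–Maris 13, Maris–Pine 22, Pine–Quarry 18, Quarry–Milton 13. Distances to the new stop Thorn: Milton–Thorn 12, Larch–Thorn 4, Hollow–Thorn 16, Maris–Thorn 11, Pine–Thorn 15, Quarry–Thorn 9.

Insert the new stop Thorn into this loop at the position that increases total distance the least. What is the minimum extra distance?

Minimum extra distance: 4 km, inserting Thorn between Maris and Pine.

Insertion cost between consecutive stops i–j is d(i,Thorn) + d(Thorn,j) − d(i,j):
  between Milton and Larch: 12 + 4 − 8 = 8
  between Larch and Hollow: 4 + 16 − 12 = 8
  between Hollow and Maris: 16 + 11 − 13 = 14
  between Maris and Pine: 11 + 15 − 22 = 4
  between Pine and Quarry: 15 + 9 − 18 = 6
  between Quarry and Milton: 9 + 12 − 13 = 8
Cheapest insertion is between Maris and Pine, adding 4.
New total = 86 + 4 = 90.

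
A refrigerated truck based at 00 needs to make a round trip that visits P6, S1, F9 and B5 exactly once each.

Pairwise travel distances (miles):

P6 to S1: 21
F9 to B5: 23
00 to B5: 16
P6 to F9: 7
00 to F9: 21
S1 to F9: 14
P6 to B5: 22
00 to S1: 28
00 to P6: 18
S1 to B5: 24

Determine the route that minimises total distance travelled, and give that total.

00-P6-S1-F9-B5-00: 18+21+14+23+16 = 92
00-P6-S1-B5-F9-00: 18+21+24+23+21 = 107
00-P6-F9-S1-B5-00: 18+7+14+24+16 = 79
00-P6-F9-B5-S1-00: 18+7+23+24+28 = 100
00-P6-B5-S1-F9-00: 18+22+24+14+21 = 99
00-P6-B5-F9-S1-00: 18+22+23+14+28 = 105
00-S1-P6-F9-B5-00: 28+21+7+23+16 = 95
00-S1-P6-B5-F9-00: 28+21+22+23+21 = 115
00-S1-F9-P6-B5-00: 28+14+7+22+16 = 87
00-S1-B5-P6-F9-00: 28+24+22+7+21 = 102
00-F9-P6-S1-B5-00: 21+7+21+24+16 = 89
00-F9-S1-P6-B5-00: 21+14+21+22+16 = 94
The minimum is 79.
One optimal route: 00 → P6 → F9 → S1 → B5 → 00 (or its reverse).

79 miles — the shortest possible round trip.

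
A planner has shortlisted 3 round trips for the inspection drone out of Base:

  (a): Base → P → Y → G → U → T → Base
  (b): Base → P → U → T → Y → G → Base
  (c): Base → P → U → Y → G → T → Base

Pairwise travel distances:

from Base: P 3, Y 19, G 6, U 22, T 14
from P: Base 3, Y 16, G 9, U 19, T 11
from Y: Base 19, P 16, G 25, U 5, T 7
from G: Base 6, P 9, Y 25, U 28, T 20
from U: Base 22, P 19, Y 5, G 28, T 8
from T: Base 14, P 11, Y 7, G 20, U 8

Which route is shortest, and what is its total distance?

Shortest is (b), total 68.

(a): 3 + 16 + 25 + 28 + 8 + 14 = 94
(b): 3 + 19 + 8 + 7 + 25 + 6 = 68
(c): 3 + 19 + 5 + 25 + 20 + 14 = 86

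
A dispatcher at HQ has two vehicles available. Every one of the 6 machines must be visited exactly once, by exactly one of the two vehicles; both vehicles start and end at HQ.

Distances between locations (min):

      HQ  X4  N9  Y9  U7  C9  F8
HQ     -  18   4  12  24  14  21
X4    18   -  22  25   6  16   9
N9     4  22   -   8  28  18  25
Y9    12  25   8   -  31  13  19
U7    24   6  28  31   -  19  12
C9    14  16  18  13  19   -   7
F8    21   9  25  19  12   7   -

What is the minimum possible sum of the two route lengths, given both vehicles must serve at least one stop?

There are 2^5 − 1 = 31 ways to divide the 6 stops into two non-empty groups. For each, the best each vehicle can do is its own shortest tour through its group:
  {X4} + {N9, Y9, U7, C9, F8}: 36 + 68 = 104
  {N9} + {X4, Y9, U7, C9, F8}: 8 + 68 = 76
  {X4, N9} + {Y9, U7, C9, F8}: 44 + 68 = 112
  {Y9} + {X4, N9, U7, C9, F8}: 24 + 65 = 89
  {X4, Y9} + {N9, U7, C9, F8}: 55 + 65 = 120
  {N9, Y9} + {X4, U7, C9, F8}: 24 + 57 = 81
  … (31 splits in total)
Best: vehicle 1 HQ → N9 → HQ = 8; vehicle 2 HQ → X4 → U7 → F8 → C9 → Y9 → HQ = 68; combined 76.

76 min — the smallest possible combined total.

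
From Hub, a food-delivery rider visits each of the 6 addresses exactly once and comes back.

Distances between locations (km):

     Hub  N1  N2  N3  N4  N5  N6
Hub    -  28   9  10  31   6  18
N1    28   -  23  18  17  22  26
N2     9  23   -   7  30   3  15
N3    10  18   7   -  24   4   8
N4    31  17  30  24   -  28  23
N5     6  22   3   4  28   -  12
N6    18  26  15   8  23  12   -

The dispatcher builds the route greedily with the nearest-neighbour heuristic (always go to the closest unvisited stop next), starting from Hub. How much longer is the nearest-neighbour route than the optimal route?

Excess over optimum: 2 km.

From Hub: N5=6, N2=9, N3=10, N6=18, N1=28, N4=31 → choose N5 (6).
From N5: N2=3, N3=4, N6=12, N1=22, N4=28 → choose N2 (3).
From N2: N3=7, N6=15, N1=23, N4=30 → choose N3 (7).
From N3: N6=8, N1=18, N4=24 → choose N6 (8).
From N6: N4=23, N1=26 → choose N4 (23).
From N4: N1=17 → choose N1 (17).
NN route Hub → N5 → N2 → N3 → N6 → N4 → N1 → Hub costs 92.
Optimal: Hub → N2 → N1 → N4 → N6 → N3 → N5 → Hub costs 90 (by enumerating all 360 distinct tours).
Excess = 92 − 90 = 2.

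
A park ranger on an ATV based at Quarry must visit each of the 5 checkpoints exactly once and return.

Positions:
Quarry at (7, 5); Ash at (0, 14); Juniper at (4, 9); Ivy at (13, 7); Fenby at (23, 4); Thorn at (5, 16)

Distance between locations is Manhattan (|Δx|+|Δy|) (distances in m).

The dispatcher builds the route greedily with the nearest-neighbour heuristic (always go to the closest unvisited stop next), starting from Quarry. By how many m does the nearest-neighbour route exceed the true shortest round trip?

The nearest-neighbour route is 2 m longer than optimal.

Quarry: Juniper=7, Ivy=8, Thorn=13, Ash=16, Fenby=17 ⇒ Juniper
Juniper: Thorn=8, Ash=9, Ivy=11, Fenby=24 ⇒ Thorn
Thorn: Ash=7, Ivy=17, Fenby=30 ⇒ Ash
Ash: Ivy=20, Fenby=33 ⇒ Ivy
Ivy: Fenby=13 ⇒ Fenby
NN route Quarry → Juniper → Thorn → Ash → Ivy → Fenby → Quarry costs 72.
Optimal: Quarry → Juniper → Ash → Thorn → Ivy → Fenby → Quarry costs 70 (by enumerating all 60 distinct tours).
Excess = 72 − 70 = 2.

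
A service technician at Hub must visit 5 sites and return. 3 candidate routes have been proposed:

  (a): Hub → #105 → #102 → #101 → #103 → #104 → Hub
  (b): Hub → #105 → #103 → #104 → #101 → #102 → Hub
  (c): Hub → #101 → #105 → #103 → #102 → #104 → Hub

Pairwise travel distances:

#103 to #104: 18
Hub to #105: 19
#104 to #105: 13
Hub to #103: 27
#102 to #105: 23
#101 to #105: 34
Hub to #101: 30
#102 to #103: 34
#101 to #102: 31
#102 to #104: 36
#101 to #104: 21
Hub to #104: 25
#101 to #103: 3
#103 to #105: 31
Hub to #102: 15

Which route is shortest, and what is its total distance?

Shortest is (a), total 119.

(a): 19 + 23 + 31 + 3 + 18 + 25 = 119
(b): 19 + 31 + 18 + 21 + 31 + 15 = 135
(c): 30 + 34 + 31 + 34 + 36 + 25 = 190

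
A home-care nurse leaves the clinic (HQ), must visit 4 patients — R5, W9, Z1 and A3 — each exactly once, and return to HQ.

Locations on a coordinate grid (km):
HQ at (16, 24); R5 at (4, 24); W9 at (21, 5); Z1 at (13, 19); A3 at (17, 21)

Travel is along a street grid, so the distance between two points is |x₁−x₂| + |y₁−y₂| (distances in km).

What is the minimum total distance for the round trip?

Minimum total distance: 72 km.

With 4 stops there are 4!/2 = 12 distinct round trips (a route and its reverse cost the same).
HQ → R5 → W9 → Z1 → A3 → HQ: 12+36+22+6+4 = 80
HQ → R5 → W9 → A3 → Z1 → HQ: 12+36+20+6+8 = 82
HQ → R5 → Z1 → W9 → A3 → HQ: 12+14+22+20+4 = 72
HQ → R5 → Z1 → A3 → W9 → HQ: 12+14+6+20+24 = 76
HQ → R5 → A3 → W9 → Z1 → HQ: 12+16+20+22+8 = 78
HQ → R5 → A3 → Z1 → W9 → HQ: 12+16+6+22+24 = 80
HQ → W9 → R5 → Z1 → A3 → HQ: 24+36+14+6+4 = 84
HQ → W9 → R5 → A3 → Z1 → HQ: 24+36+16+6+8 = 90
HQ → W9 → Z1 → R5 → A3 → HQ: 24+22+14+16+4 = 80
HQ → W9 → A3 → R5 → Z1 → HQ: 24+20+16+14+8 = 82
HQ → Z1 → R5 → W9 → A3 → HQ: 8+14+36+20+4 = 82
HQ → Z1 → W9 → R5 → A3 → HQ: 8+22+36+16+4 = 86
The minimum is 72.
One optimal route: HQ → R5 → Z1 → W9 → A3 → HQ (or its reverse).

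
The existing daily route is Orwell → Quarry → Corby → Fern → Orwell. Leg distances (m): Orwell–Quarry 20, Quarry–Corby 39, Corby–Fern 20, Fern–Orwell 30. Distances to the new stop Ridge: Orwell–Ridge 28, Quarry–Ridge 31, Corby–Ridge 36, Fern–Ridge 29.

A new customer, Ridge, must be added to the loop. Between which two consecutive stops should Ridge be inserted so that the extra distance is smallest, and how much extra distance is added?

Insertion cost between consecutive stops i–j is d(i,Ridge) + d(Ridge,j) − d(i,j):
  between Orwell and Quarry: 28 + 31 − 20 = 39
  between Quarry and Corby: 31 + 36 − 39 = 28
  between Corby and Fern: 36 + 29 − 20 = 45
  between Fern and Orwell: 29 + 28 − 30 = 27
Cheapest insertion is between Fern and Orwell, adding 27.
New total = 109 + 27 = 136.

Adding 27 m by placing Ridge on the Fern–Orwell leg.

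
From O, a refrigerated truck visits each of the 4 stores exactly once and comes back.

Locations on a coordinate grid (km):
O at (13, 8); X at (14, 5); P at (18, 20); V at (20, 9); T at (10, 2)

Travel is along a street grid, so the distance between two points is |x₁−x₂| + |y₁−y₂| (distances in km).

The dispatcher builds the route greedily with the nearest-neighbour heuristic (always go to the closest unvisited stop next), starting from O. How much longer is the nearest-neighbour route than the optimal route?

O: X=4, V=8, T=9, P=17 ⇒ X
X: T=7, V=10, P=19 ⇒ T
T: V=17, P=26 ⇒ V
V: P=13 ⇒ P
NN route O → X → T → V → P → O costs 58.
Optimal: O → P → V → X → T → O costs 56 (by enumerating all 12 distinct tours).
Excess = 58 − 56 = 2.

2 km longer than the optimal tour.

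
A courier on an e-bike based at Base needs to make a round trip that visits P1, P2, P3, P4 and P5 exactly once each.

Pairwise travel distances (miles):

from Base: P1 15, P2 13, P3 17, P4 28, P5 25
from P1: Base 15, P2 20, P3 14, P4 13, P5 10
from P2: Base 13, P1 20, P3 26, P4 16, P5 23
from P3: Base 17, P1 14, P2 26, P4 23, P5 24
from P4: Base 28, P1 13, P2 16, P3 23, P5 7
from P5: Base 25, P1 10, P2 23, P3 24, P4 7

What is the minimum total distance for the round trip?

Shortest round trip = 77 miles.

Base - P1 - P2 - P3 - P4 - P5 - Base: 15+20+26+23+7+25 = 116
Base - P1 - P2 - P3 - P5 - P4 - Base: 15+20+26+24+7+28 = 120
Base - P1 - P2 - P4 - P3 - P5 - Base: 15+20+16+23+24+25 = 123
Base - P1 - P2 - P4 - P5 - P3 - Base: 15+20+16+7+24+17 = 99
Base - P1 - P2 - P5 - P3 - P4 - Base: 15+20+23+24+23+28 = 133
Base - P1 - P2 - P5 - P4 - P3 - Base: 15+20+23+7+23+17 = 105
Base - P1 - P3 - P2 - P4 - P5 - Base: 15+14+26+16+7+25 = 103
Base - P1 - P3 - P2 - P5 - P4 - Base: 15+14+26+23+7+28 = 113
Base - P1 - P3 - P4 - P2 - P5 - Base: 15+14+23+16+23+25 = 116
Base - P1 - P3 - P4 - P5 - P2 - Base: 15+14+23+7+23+13 = 95
Base - P1 - P3 - P5 - P2 - P4 - Base: 15+14+24+23+16+28 = 120
Base - P1 - P3 - P5 - P4 - P2 - Base: 15+14+24+7+16+13 = 89
Base - P1 - P4 - P2 - P3 - P5 - Base: 15+13+16+26+24+25 = 119
Base - P1 - P4 - P2 - P5 - P3 - Base: 15+13+16+23+24+17 = 108
… (46 more)
Base - P2 - P4 - P5 - P1 - P3 - Base: 13+16+7+10+14+17 = 77  ← best
The minimum is 77.
One optimal route: Base → P2 → P4 → P5 → P1 → P3 → Base (or its reverse).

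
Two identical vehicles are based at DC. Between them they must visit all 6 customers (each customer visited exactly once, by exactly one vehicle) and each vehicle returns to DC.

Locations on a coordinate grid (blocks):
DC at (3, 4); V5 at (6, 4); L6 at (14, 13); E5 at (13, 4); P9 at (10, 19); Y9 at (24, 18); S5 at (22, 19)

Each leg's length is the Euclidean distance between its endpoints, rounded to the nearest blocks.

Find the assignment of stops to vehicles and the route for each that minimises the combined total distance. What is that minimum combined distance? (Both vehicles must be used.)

There are 2^5 − 1 = 31 ways to divide the 6 stops into two non-empty groups. For each, the best each vehicle can do is its own shortest tour through its group:
  {V5} + {L6, E5, P9, Y9, S5}: 6 + 61 = 67
  {L6} + {V5, E5, P9, Y9, S5}: 28 + 59 = 87
  {V5, L6} + {E5, P9, Y9, S5}: 29 + 59 = 88
  {E5} + {V5, L6, P9, Y9, S5}: 20 + 57 = 77
  {V5, E5} + {L6, P9, Y9, S5}: 20 + 56 = 76
  {L6, E5} + {V5, P9, Y9, S5}: 33 + 57 = 90
  … (31 splits in total)
Best: vehicle 1 DC → V5 → DC = 6; vehicle 2 DC → E5 → L6 → Y9 → S5 → P9 → DC = 61; combined 67.

67 blocks — the smallest possible combined total.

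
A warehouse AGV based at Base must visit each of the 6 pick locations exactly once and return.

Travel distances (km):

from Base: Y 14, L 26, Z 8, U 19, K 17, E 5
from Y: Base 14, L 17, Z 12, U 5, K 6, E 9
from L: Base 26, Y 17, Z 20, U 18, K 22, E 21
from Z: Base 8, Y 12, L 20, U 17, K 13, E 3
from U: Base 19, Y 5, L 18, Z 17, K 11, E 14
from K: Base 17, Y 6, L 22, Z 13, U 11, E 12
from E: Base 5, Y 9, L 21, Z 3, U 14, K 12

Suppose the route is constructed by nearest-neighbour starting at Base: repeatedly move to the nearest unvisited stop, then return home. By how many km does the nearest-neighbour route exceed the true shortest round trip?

10 km longer than the optimal tour.

Base: E=5, Z=8, Y=14, K=17, U=19, L=26 ⇒ E
E: Z=3, Y=9, K=12, U=14, L=21 ⇒ Z
Z: Y=12, K=13, U=17, L=20 ⇒ Y
Y: U=5, K=6, L=17 ⇒ U
U: K=11, L=18 ⇒ K
K: L=22 ⇒ L
NN route Base → E → Z → Y → U → K → L → Base costs 84.
Optimal: Base → Z → L → U → Y → K → E → Base costs 74 (by enumerating all 360 distinct tours).
Excess = 84 − 74 = 10.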